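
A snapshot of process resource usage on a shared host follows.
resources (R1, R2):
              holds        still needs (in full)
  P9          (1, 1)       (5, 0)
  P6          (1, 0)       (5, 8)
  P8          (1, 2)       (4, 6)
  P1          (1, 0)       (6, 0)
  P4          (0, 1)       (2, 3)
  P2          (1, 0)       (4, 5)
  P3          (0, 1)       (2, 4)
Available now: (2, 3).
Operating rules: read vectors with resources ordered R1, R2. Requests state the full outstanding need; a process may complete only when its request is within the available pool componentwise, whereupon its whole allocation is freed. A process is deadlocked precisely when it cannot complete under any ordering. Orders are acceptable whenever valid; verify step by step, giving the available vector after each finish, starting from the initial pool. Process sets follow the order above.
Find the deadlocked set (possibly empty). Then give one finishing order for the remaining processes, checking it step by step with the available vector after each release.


Deadlocked: P9, P6, P8, P1 and P2.
Key observation: the wall is R1: completing P4, P3 brings the pool only to (2, 5), and all the rest need more.
A valid finishing order for the others: P4, P3. Verifying each step:
  pool = (2, 3)
  P4: need (2, 3) fits (2, 3); releases (0, 1), pool now (2, 4)
  P3: need (2, 4) fits (2, 4); releases (0, 1), pool now (2, 5)
The stuck group stays short no matter what:
  P9 still needs (5, 0) but only (2, 5) is free — short on R1
  P6 still needs (5, 8) but only (2, 5) is free — short on R1 and R2
  P8 still needs (4, 6) but only (2, 5) is free — short on R1 and R2
  P1 still needs (6, 0) but only (2, 5) is free — short on R1
  P2 still needs (4, 5) but only (2, 5) is free — short on R1


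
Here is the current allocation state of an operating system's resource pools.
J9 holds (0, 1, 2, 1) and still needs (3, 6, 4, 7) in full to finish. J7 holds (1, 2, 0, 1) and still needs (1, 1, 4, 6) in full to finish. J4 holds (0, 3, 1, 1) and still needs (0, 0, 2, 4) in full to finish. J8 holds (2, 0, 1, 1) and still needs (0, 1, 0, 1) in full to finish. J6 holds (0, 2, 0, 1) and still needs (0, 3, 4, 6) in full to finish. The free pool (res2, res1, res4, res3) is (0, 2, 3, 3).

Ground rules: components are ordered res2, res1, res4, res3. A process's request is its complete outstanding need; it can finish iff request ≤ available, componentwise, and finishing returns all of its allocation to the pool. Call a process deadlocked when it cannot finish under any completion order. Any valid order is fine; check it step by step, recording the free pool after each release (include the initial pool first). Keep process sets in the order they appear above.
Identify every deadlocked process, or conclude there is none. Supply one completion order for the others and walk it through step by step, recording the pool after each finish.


Deadlocked set: J9, J7 and J6.
Key observation: res3 is the bottleneck — with J8, J4 done the pool holds (2, 5, 5, 5), short of every remaining need.
One completion order for the rest: J8, J4. Step-by-step check:
  pool = (0, 2, 3, 3)
  J8 needs (0, 1, 0, 1) <= (0, 2, 3, 3) -> finishes; pool += (2, 0, 1, 1) = (2, 2, 4, 4)
  J4 needs (0, 0, 2, 4) <= (2, 2, 4, 4) -> finishes; pool += (0, 3, 1, 1) = (2, 5, 5, 5)
None of the blocked processes ever fits:
  blocked: J9 wants (3, 6, 4, 7), pool (2, 5, 5, 5) — not enough res2, res1 and res3
  blocked: J7 wants (1, 1, 4, 6), pool (2, 5, 5, 5) — not enough res3
  blocked: J6 wants (0, 3, 4, 6), pool (2, 5, 5, 5) — not enough res3


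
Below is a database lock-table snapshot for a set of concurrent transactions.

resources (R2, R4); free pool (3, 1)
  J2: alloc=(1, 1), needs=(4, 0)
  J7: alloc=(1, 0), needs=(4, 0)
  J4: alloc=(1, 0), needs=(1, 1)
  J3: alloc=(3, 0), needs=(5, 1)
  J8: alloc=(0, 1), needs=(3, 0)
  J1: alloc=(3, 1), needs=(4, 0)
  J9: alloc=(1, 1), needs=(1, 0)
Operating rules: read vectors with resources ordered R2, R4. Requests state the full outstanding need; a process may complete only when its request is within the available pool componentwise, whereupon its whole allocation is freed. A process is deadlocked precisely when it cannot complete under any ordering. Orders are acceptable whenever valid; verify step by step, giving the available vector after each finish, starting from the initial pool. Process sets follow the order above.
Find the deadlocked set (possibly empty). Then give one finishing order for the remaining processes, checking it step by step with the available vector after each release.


No process is deadlocked.
Key observation: J9 leads a chain of completions in which each release enables another process.
One completion order for the rest: J9, J7, J1, J2, J4, J8, J3. Verifying each step:
  pool = (3, 1)
  J9 needs (1, 0) <= (3, 1) -> finishes; pool += (1, 1) = (4, 2)
  J7 needs (4, 0) <= (4, 2) -> finishes; pool += (1, 0) = (5, 2)
  J1 needs (4, 0) <= (5, 2) -> finishes; pool += (3, 1) = (8, 3)
  J2 needs (4, 0) <= (8, 3) -> finishes; pool += (1, 1) = (9, 4)
  J4 needs (1, 1) <= (9, 4) -> finishes; pool += (1, 0) = (10, 4)
  J8 needs (3, 0) <= (10, 4) -> finishes; pool += (0, 1) = (10, 5)
  J3 needs (5, 1) <= (10, 5) -> finishes; pool += (3, 0) = (13, 5)


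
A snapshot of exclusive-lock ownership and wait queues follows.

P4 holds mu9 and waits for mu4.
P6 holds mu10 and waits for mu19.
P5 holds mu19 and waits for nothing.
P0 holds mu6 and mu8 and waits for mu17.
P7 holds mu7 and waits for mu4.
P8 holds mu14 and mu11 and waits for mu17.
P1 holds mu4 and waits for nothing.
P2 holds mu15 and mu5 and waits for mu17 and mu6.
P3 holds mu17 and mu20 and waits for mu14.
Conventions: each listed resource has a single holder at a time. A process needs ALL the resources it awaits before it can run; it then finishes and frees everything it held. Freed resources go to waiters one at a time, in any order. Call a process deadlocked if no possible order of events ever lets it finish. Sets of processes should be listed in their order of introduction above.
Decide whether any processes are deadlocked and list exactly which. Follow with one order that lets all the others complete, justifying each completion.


Deadlocked set: P0, P8, P2 and P3.
Key observation: the loop P3 -> P8 -> P3 blocks itself forever; P0 and P2 wait into the deadlock from upstream.
The rest can finish in the order P5, P1, P4, P6, P7.
Verifying each step:
  run P5 (it waits on nothing); releases mu19
  run P1 (it waits on nothing); releases mu4
  P4: everything it awaited (mu4) is free; runs, freeing mu9
  P6: everything it awaited (mu19) is free; runs, freeing mu10
  P7: everything it awaited (mu4) is free; runs, freeing mu7


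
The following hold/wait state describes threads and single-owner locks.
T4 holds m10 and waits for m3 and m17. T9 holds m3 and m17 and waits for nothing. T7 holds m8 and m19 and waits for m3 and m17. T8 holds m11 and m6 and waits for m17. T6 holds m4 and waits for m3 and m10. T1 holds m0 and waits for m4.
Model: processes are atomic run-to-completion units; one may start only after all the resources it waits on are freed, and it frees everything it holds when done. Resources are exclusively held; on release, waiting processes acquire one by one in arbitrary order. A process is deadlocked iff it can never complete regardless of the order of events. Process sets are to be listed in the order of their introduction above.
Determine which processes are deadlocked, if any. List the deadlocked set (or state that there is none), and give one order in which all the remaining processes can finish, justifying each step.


Nothing here is deadlocked.
Key observation: the wait relation is loop-free; peeling off processes with no waits unwinds the whole state.
A valid finishing order for the others: T9, T4, T6, T7, T1, T8.
Verifying each step:
  run T9 (it waits on nothing); releases m3 and m17
  run T4 (all its waits — m3 and m17 — are resolved); releases m10
  run T6 (all its waits — m3 and m10 — are resolved); releases m4
  run T7 (all its waits — m3 and m17 — are resolved); releases m8 and m19
  run T1 (all its waits — m4 — are resolved); releases m0
  run T8 (all its waits — m17 — are resolved); releases m11 and m6


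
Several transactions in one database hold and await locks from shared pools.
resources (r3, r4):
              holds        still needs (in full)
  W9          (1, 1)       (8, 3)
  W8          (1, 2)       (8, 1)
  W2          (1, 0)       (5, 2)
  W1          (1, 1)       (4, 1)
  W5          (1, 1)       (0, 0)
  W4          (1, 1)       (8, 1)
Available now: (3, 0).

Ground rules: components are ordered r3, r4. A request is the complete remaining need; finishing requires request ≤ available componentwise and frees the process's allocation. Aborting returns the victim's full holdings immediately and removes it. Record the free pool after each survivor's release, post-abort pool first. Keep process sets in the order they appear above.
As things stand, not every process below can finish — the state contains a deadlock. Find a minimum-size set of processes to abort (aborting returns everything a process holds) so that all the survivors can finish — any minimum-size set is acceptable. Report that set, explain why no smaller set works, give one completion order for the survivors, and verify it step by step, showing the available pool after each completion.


The answer: abort W9 and W4.
Key observation: no ordering could ever have run W8 before the abort of W9 and W4; with (2, 2) back in the pool it fits at step 4.
Minimality, checking each single-abort alternative: W9 alone leaves W8 blocked (short on r3); W8 alone leaves W9 blocked (short on r3); W2 alone leaves W9 blocked (short on r3 and r4); W1 alone leaves W9 blocked (short on r3 and r4); W5 alone leaves W9 blocked (short on r3 and r4); W4 alone leaves W9 blocked (short on r3).
The survivors complete as W5, W2, W1, W8. Step-by-step check (starting from the post-abort pool):
  pool = (5, 2)
  run W5 (needs (0, 0), free (5, 2)); after release of (1, 1) the pool is (6, 3)
  run W2 (needs (5, 2), free (6, 3)); after release of (1, 0) the pool is (7, 3)
  run W1 (needs (4, 1), free (7, 3)); after release of (1, 1) the pool is (8, 4)
  run W8 (needs (8, 1), free (8, 4)); after release of (1, 2) the pool is (9, 6)


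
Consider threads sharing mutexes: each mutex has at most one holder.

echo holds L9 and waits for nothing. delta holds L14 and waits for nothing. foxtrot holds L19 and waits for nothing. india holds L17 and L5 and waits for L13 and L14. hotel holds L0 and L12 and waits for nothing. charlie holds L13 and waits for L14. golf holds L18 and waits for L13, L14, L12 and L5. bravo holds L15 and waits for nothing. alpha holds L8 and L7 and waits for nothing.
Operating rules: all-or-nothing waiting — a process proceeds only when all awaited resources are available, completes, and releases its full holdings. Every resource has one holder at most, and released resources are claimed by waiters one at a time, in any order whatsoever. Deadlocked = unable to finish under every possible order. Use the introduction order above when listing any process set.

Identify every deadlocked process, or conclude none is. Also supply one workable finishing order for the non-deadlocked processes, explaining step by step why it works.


Nothing here is deadlocked.
Key observation: every chain of waits terminates; starting from the processes that wait on nothing, all the rest unlock in turn.
A valid finishing order for the others: delta, alpha, foxtrot, charlie, hotel, echo, bravo, india, golf.
Step-by-step check:
  run delta (it waits on nothing); releases L14
  run alpha (it waits on nothing); releases L8 and L7
  run foxtrot (it waits on nothing); releases L19
  charlie: everything it awaited (L14) is free; runs, freeing L13
  run hotel (it waits on nothing); releases L0 and L12
  run echo (it waits on nothing); releases L9
  run bravo (it waits on nothing); releases L15
  india: everything it awaited (L13 and L14) is free; runs, freeing L17 and L5
  golf: everything it awaited (L13, L14, L12 and L5) is free; runs, freeing L18


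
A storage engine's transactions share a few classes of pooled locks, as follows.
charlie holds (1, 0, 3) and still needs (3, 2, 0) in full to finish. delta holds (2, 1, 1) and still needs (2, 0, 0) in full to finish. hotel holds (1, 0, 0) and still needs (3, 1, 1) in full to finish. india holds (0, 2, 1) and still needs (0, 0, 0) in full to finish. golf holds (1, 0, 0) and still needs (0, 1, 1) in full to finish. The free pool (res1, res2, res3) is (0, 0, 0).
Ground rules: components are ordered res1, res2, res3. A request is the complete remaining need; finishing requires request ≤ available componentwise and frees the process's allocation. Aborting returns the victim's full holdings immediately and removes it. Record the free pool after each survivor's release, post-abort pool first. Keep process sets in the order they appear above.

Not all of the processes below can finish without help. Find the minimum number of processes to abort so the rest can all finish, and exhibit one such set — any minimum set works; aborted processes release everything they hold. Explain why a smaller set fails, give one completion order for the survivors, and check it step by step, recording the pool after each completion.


Minimum abort set: delta.
Key observation: aborting delta returns (2, 1, 1), and hotel — hopeless before — runs at step 3 with the returned capacity in the pool.
Why nothing smaller works: aborting no one leaves the state deadlocked as given.
Survivors finish in the order: golf, india, hotel, charlie. Step-by-step check (pool after the aborts first):
  pool = (2, 1, 1)
  golf: need (0, 1, 1) fits (2, 1, 1); releases (1, 0, 0), pool now (3, 1, 1)
  india: need (0, 0, 0) fits (3, 1, 1); releases (0, 2, 1), pool now (3, 3, 2)
  hotel: need (3, 1, 1) fits (3, 3, 2); releases (1, 0, 0), pool now (4, 3, 2)
  charlie: need (3, 2, 0) fits (4, 3, 2); releases (1, 0, 3), pool now (5, 3, 5)


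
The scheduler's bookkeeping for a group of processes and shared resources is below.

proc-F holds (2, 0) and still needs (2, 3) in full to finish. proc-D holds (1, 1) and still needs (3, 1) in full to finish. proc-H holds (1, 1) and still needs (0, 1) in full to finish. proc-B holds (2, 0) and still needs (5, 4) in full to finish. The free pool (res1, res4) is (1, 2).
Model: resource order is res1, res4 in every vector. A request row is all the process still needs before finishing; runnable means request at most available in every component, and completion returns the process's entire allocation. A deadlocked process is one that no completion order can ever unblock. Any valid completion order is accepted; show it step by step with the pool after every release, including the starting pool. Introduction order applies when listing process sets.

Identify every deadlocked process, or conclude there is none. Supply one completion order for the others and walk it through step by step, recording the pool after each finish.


No process is deadlocked.
Key observation: proc-H fits the free pool immediately, and its release cascades until everyone finishes.
One completion order for the rest: proc-H, proc-F, proc-D, proc-B. Walking it through:
  pool = (1, 2)
  run proc-H (needs (0, 1), free (1, 2)); after release of (1, 1) the pool is (2, 3)
  run proc-F (needs (2, 3), free (2, 3)); after release of (2, 0) the pool is (4, 3)
  run proc-D (needs (3, 1), free (4, 3)); after release of (1, 1) the pool is (5, 4)
  run proc-B (needs (5, 4), free (5, 4)); after release of (2, 0) the pool is (7, 4)


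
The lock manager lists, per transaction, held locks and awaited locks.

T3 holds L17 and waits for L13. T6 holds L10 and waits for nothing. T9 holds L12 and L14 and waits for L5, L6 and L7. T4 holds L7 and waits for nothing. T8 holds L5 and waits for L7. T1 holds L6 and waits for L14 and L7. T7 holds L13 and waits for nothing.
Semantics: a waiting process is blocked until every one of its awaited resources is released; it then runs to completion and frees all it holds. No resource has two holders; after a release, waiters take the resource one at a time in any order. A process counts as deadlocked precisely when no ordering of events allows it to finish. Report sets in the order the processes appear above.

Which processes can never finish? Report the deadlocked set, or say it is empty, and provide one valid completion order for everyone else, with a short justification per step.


Deadlocked set: T9 and T1.
Key observation: the knot is the closed ring of waits T9 -> T1 -> T9; no other process is dragged down with it.
One completion order for the rest: T6, T4, T7, T3, T8.
Walking it through:
  T6 waits on nothing -> runs at once and releases L10
  T4 waits on nothing -> runs at once and releases L7
  T7 waits on nothing -> runs at once and releases L13
  T3 waits on L13 — all released -> runs and releases L17
  T8 waits on L7 — all released -> runs and releases L5


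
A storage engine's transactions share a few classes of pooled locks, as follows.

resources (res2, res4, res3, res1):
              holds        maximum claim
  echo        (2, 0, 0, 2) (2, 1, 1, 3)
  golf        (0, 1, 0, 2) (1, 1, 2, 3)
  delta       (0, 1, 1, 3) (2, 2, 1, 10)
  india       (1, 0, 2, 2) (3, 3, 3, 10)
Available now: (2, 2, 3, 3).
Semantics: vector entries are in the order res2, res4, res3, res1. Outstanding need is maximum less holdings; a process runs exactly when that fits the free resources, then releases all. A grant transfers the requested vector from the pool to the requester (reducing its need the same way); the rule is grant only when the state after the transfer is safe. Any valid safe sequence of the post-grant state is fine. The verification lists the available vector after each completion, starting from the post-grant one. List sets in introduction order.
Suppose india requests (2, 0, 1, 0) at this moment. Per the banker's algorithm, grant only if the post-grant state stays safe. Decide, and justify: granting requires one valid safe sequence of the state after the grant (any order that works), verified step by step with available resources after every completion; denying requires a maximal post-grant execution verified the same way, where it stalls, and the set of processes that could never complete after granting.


GRANT: granting preserves safety; a valid post-grant sequence is echo, golf, delta, india.
Key observation: even at the reduced pool (0, 2, 2, 3), echo fits immediately, so safety survives the grant.
Check on the post-grant state, step by step:
  pool = (0, 2, 2, 3)
  echo: need (0, 1, 1, 1) fits (0, 2, 2, 3); releases (2, 0, 0, 2), pool now (2, 2, 2, 5)
  golf: need (1, 0, 2, 1) fits (2, 2, 2, 5); releases (0, 1, 0, 2), pool now (2, 3, 2, 7)
  delta: need (2, 1, 0, 7) fits (2, 3, 2, 7); releases (0, 1, 1, 3), pool now (2, 4, 3, 10)
  india: need (0, 3, 0, 8) fits (2, 4, 3, 10); releases (3, 0, 3, 2), pool now (5, 4, 6, 12)


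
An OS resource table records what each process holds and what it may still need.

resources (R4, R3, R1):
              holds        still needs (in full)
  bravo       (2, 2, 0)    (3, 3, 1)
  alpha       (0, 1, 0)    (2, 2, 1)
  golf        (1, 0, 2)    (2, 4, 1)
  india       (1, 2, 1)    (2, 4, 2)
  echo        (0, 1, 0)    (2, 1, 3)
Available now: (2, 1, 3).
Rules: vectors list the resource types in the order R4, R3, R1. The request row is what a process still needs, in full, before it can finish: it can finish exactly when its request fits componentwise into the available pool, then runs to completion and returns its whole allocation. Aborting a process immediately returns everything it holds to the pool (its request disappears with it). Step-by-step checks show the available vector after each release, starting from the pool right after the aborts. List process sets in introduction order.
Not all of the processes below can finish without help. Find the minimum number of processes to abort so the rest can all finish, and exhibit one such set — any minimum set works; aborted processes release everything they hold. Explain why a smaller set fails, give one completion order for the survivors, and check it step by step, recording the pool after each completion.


Minimum abort set: india.
Key observation: before aborting india, bravo was permanently blocked — no order could ever run it; afterwards it completes at step 1.
Why nothing smaller works: aborting no one leaves the state deadlocked as given.
Survivors finish in the order: bravo, echo, alpha, golf. Verifying each step (pool after the aborts first):
  pool = (3, 3, 4)
  run bravo (needs (3, 3, 1), free (3, 3, 4)); after release of (2, 2, 0) the pool is (5, 5, 4)
  run echo (needs (2, 1, 3), free (5, 5, 4)); after release of (0, 1, 0) the pool is (5, 6, 4)
  run alpha (needs (2, 2, 1), free (5, 6, 4)); after release of (0, 1, 0) the pool is (5, 7, 4)
  run golf (needs (2, 4, 1), free (5, 7, 4)); after release of (1, 0, 2) the pool is (6, 7, 6)


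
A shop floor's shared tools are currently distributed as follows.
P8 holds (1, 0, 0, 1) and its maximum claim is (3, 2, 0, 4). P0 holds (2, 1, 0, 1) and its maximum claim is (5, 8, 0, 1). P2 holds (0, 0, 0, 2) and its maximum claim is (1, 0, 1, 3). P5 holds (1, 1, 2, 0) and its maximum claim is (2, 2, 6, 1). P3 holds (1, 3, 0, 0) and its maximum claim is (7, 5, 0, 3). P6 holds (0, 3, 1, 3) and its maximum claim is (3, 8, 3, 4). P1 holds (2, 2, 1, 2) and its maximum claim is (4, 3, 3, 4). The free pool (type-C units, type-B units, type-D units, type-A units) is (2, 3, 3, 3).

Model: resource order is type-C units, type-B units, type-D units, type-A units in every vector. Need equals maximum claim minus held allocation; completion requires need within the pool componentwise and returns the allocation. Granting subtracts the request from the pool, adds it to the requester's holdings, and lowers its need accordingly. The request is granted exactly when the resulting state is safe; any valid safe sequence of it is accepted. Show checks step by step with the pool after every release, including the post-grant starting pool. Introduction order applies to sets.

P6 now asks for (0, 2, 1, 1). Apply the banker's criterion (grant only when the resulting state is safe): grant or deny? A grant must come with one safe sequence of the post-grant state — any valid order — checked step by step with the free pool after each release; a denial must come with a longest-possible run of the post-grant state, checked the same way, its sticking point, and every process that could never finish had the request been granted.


GRANT. The post-grant state is safe; one safe sequence: P1, P6, P0, P3, P2, P8, P5.
Key observation: post-grant, (2, 1, 2, 2) remains, and an order beginning with P1 completes everyone.
Check on the post-grant state, step by step:
  pool = (2, 1, 2, 2)
  P1: need (2, 1, 2, 2) fits (2, 1, 2, 2); releases (2, 2, 1, 2), pool now (4, 3, 3, 4)
  P6: need (3, 3, 1, 0) fits (4, 3, 3, 4); releases (0, 5, 2, 4), pool now (4, 8, 5, 8)
  P0: need (3, 7, 0, 0) fits (4, 8, 5, 8); releases (2, 1, 0, 1), pool now (6, 9, 5, 9)
  P3: need (6, 2, 0, 3) fits (6, 9, 5, 9); releases (1, 3, 0, 0), pool now (7, 12, 5, 9)
  P2: need (1, 0, 1, 1) fits (7, 12, 5, 9); releases (0, 0, 0, 2), pool now (7, 12, 5, 11)
  P8: need (2, 2, 0, 3) fits (7, 12, 5, 11); releases (1, 0, 0, 1), pool now (8, 12, 5, 12)
  P5: need (1, 1, 4, 1) fits (8, 12, 5, 12); releases (1, 1, 2, 0), pool now (9, 13, 7, 12)


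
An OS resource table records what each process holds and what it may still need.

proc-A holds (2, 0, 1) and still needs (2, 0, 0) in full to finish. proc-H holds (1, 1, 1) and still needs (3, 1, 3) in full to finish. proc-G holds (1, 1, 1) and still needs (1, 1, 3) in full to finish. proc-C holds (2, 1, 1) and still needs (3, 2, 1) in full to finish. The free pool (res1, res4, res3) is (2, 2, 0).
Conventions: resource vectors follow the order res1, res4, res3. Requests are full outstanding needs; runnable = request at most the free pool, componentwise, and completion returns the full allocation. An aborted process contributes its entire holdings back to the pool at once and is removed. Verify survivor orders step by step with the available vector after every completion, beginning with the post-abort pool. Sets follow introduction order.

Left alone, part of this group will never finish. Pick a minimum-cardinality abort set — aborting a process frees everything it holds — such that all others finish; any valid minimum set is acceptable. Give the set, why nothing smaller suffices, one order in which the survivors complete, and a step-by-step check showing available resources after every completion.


The answer: abort proc-H.
Key observation: proc-G was stuck for good until proc-H gave back (1, 1, 1); in the order shown it finishes at step 3.
Minimality: the empty abort set fails — the state is deadlocked as it stands.
The survivors complete as proc-C, proc-A, proc-G. Walking it through (starting from the post-abort pool):
  pool = (3, 3, 1)
  proc-C: need (3, 2, 1) fits (3, 3, 1); releases (2, 1, 1), pool now (5, 4, 2)
  proc-A: need (2, 0, 0) fits (5, 4, 2); releases (2, 0, 1), pool now (7, 4, 3)
  proc-G: need (1, 1, 3) fits (7, 4, 3); releases (1, 1, 1), pool now (8, 5, 4)


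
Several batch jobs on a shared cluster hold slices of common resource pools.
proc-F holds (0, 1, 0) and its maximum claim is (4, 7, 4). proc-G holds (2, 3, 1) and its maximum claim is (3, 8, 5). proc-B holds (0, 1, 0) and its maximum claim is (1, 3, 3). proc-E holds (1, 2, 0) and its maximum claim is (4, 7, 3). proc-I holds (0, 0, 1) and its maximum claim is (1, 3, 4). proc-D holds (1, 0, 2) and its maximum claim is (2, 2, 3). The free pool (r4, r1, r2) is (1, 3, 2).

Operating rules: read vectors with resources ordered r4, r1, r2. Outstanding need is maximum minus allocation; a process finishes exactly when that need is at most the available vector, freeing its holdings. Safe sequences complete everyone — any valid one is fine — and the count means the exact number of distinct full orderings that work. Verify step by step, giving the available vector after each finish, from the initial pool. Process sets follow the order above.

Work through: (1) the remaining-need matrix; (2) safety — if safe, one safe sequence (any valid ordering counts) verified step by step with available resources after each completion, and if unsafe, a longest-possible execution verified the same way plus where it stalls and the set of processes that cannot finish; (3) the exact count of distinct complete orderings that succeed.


(1) Need matrix, components ordered r4, r1, r2:
  proc-F: (4, 6, 4)
  proc-G: (1, 5, 4)
  proc-B: (1, 2, 3)
  proc-E: (3, 5, 3)
  proc-I: (1, 3, 3)
  proc-D: (1, 2, 1)
(2) UNSAFE.
Key observation: after proc-D, proc-I, proc-B complete, (2, 4, 5) is the best the pool ever gets, yet each leftover process wants more r1.
A maximal execution: proc-D, proc-I, proc-B — then nothing else fits. Check, step by step:
  pool = (1, 3, 2)
  run proc-D (needs (1, 2, 1), free (1, 3, 2)); after release of (1, 0, 2) the pool is (2, 3, 4)
  run proc-I (needs (1, 3, 3), free (2, 3, 4)); after release of (0, 0, 1) the pool is (2, 3, 5)
  run proc-B (needs (1, 2, 3), free (2, 3, 5)); after release of (0, 1, 0) the pool is (2, 4, 5)
  blocked: proc-F wants (4, 6, 4), pool (2, 4, 5) — not enough r4 and r1
  blocked: proc-G wants (1, 5, 4), pool (2, 4, 5) — not enough r1
  blocked: proc-E wants (3, 5, 3), pool (2, 4, 5) — not enough r4 and r1
Processes that can never finish: proc-F, proc-G and proc-E.
(3) The exact count: 0 of the possible complete orderings are safe sequences.


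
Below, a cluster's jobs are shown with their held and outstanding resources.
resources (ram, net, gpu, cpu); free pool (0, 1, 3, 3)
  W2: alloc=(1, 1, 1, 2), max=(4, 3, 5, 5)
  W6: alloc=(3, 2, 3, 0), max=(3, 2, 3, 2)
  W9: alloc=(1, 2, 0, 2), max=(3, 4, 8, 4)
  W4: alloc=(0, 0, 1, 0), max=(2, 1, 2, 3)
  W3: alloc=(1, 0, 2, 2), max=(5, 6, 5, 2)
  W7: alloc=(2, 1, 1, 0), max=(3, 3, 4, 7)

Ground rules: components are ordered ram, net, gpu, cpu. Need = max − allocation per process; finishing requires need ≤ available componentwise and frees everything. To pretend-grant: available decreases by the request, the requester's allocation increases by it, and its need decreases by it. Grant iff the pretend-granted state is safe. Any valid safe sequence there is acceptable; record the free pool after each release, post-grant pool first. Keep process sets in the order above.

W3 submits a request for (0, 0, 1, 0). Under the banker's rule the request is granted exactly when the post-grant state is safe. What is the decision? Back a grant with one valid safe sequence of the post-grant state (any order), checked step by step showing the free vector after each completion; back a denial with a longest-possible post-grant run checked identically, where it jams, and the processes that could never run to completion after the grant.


DENY. Granting would leave the state unsafe.
Key observation: after W6, W4, W2 the pool peaks at (4, 4, 7, 5), and each blocked process is short somewhere: W9 on gpu; W3 on net; W7 on cpu.
On the post-grant state, W6, W4, W2 is a maximal run — nothing extends it. Step-by-step check:
  pool = (0, 1, 2, 3)
  run W6 (needs (0, 0, 0, 2), free (0, 1, 2, 3)); after release of (3, 2, 3, 0) the pool is (3, 3, 5, 3)
  run W4 (needs (2, 1, 1, 3), free (3, 3, 5, 3)); after release of (0, 0, 1, 0) the pool is (3, 3, 6, 3)
  run W2 (needs (3, 2, 4, 3), free (3, 3, 6, 3)); after release of (1, 1, 1, 2) the pool is (4, 4, 7, 5)
  W9 cannot run: need (2, 2, 8, 2) vs free (4, 4, 7, 5) (insufficient gpu)
  W3 cannot run: need (4, 6, 2, 0) vs free (4, 4, 7, 5) (insufficient net)
  W7 cannot run: need (1, 2, 3, 7) vs free (4, 4, 7, 5) (insufficient cpu)
Had the request been granted, W9, W3 and W7 could never finish.


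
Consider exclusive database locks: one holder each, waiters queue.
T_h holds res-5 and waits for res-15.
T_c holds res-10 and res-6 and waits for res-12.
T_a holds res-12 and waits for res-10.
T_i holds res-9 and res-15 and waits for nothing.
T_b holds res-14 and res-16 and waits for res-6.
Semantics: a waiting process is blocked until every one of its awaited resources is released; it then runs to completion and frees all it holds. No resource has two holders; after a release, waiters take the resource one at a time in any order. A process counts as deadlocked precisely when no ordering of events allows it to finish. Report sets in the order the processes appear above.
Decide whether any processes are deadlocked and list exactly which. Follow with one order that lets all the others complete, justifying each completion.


The deadlocked set is T_c, T_a and T_b.
Key observation: nobody on the ring T_c -> T_a -> T_c can start until another member finishes, which never happens; T_b waits into the deadlock from upstream.
The rest can finish in the order T_i, T_h.
Walking it through:
  T_i: no waits; runs immediately, freeing res-9 and res-15
  T_h waits on res-15 — all released -> runs and releases res-5


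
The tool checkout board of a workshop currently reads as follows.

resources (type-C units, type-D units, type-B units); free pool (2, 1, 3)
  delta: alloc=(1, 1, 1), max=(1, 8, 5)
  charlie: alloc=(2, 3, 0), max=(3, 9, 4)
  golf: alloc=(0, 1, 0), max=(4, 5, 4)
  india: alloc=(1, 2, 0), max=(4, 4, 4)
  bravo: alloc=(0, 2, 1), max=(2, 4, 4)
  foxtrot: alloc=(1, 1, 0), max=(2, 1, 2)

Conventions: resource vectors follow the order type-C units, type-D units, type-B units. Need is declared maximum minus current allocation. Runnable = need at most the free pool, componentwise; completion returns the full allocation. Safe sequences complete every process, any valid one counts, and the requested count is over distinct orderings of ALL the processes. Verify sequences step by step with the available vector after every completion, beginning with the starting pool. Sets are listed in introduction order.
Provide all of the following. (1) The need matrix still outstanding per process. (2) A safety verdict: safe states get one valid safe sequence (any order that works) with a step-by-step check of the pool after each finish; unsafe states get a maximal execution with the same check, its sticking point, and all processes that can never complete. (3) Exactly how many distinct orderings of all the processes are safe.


(1) Remaining need (order type-C units, type-D units, type-B units):
  delta: (0, 7, 4)
  charlie: (1, 6, 4)
  golf: (4, 4, 4)
  india: (3, 2, 4)
  bravo: (2, 2, 3)
  foxtrot: (1, 0, 2)
(2) SAFE. One safe sequence: foxtrot, bravo, india, golf, charlie, delta.
Key observation: the order's first zero-slack moment is bravo ((2, 2, 3) needed, (3, 2, 3) free — a requested resource with nothing to spare).
Check, step by step:
  pool = (2, 1, 3)
  foxtrot: need (1, 0, 2) fits (2, 1, 3); releases (1, 1, 0), pool now (3, 2, 3)
  bravo: need (2, 2, 3) fits (3, 2, 3); releases (0, 2, 1), pool now (3, 4, 4)
  india: need (3, 2, 4) fits (3, 4, 4); releases (1, 2, 0), pool now (4, 6, 4)
  golf: need (4, 4, 4) fits (4, 6, 4); releases (0, 1, 0), pool now (4, 7, 4)
  charlie: need (1, 6, 4) fits (4, 7, 4); releases (2, 3, 0), pool now (6, 10, 4)
  delta: need (0, 7, 4) fits (6, 10, 4); releases (1, 1, 1), pool now (7, 11, 5)
(3) Exactly 4 of the possible complete orderings are safe sequences.


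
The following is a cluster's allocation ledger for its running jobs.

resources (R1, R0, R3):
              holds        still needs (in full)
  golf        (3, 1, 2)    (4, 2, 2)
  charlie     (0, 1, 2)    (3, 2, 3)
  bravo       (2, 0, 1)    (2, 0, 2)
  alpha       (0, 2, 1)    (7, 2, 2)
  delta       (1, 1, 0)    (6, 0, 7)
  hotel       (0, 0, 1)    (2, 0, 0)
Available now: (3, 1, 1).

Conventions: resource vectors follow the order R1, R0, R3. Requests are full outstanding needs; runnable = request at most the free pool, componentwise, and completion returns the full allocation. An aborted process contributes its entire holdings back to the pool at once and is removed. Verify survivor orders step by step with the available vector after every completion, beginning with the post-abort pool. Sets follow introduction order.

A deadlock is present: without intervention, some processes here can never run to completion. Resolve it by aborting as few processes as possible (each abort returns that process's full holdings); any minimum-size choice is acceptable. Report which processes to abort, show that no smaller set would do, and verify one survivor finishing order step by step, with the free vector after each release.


The answer: abort alpha.
Key observation: before aborting alpha, golf was permanently blocked — no order could ever run it; afterwards it completes at step 2.
Minimality: the empty abort set fails — the state is deadlocked as it stands.
Survivors finish in the order: bravo, golf, hotel, charlie, delta. Check, step by step (pool after the aborts first):
  pool = (3, 3, 2)
  run bravo (needs (2, 0, 2), free (3, 3, 2)); after release of (2, 0, 1) the pool is (5, 3, 3)
  run golf (needs (4, 2, 2), free (5, 3, 3)); after release of (3, 1, 2) the pool is (8, 4, 5)
  run hotel (needs (2, 0, 0), free (8, 4, 5)); after release of (0, 0, 1) the pool is (8, 4, 6)
  run charlie (needs (3, 2, 3), free (8, 4, 6)); after release of (0, 1, 2) the pool is (8, 5, 8)
  run delta (needs (6, 0, 7), free (8, 5, 8)); after release of (1, 1, 0) the pool is (9, 6, 8)


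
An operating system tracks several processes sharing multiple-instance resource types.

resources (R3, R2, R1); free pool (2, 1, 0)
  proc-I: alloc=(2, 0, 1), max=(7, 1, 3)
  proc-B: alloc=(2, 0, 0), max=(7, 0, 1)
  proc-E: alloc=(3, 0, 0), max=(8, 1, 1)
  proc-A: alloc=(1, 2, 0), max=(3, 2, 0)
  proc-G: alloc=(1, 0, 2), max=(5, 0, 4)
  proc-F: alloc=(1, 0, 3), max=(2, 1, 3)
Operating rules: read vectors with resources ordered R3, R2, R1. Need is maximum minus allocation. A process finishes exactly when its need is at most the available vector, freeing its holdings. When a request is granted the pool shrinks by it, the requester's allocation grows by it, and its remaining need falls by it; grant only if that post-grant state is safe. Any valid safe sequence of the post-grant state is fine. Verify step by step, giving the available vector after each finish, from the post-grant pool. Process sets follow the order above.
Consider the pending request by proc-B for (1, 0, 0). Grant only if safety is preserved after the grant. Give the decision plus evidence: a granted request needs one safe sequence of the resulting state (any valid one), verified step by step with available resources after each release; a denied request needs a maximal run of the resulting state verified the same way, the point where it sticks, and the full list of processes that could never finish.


DENY. Granting would leave the state unsafe.
Key observation: no order helps: past proc-F, proc-A, the free pool tops out at (3, 3, 3), below what each blocked process needs in R3.
After a pretend grant, a maximal execution: proc-F, proc-A — then nothing else fits. Walking it through:
  pool = (1, 1, 0)
  run proc-F (needs (1, 1, 0), free (1, 1, 0)); after release of (1, 0, 3) the pool is (2, 1, 3)
  run proc-A (needs (2, 0, 0), free (2, 1, 3)); after release of (1, 2, 0) the pool is (3, 3, 3)
  proc-I cannot run: need (5, 1, 2) vs free (3, 3, 3) (insufficient R3)
  proc-B cannot run: need (4, 0, 1) vs free (3, 3, 3) (insufficient R3)
  proc-E cannot run: need (5, 1, 1) vs free (3, 3, 3) (insufficient R3)
  proc-G cannot run: need (4, 0, 2) vs free (3, 3, 3) (insufficient R3)
Post-grant, the permanently blocked set is proc-I, proc-B, proc-E and proc-G.


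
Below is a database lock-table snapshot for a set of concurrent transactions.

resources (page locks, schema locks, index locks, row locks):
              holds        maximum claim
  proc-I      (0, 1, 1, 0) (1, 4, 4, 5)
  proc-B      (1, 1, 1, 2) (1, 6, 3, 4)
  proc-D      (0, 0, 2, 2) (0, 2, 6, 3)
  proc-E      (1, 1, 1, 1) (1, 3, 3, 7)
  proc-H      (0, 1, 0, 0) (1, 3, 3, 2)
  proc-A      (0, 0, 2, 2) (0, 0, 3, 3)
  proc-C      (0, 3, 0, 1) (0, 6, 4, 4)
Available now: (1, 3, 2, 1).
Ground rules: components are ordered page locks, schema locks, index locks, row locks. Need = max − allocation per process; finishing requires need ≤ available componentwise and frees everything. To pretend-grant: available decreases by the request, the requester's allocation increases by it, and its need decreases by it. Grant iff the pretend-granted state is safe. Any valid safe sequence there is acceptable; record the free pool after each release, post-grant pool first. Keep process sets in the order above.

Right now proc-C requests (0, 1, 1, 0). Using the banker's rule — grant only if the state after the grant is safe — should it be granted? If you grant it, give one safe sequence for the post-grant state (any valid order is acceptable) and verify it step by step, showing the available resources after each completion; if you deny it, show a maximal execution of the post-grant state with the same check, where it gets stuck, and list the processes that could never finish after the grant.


GRANT: granting preserves safety; a valid post-grant sequence is proc-A, proc-C, proc-B, proc-I, proc-E, proc-D, proc-H.
Key observation: after the grant the pool drops to (1, 2, 1, 1), which still lets proc-A finish first and unwind the rest.
Check on the post-grant state, step by step:
  pool = (1, 2, 1, 1)
  proc-A needs (0, 0, 1, 1) <= (1, 2, 1, 1) -> finishes; pool += (0, 0, 2, 2) = (1, 2, 3, 3)
  proc-C needs (0, 2, 3, 3) <= (1, 2, 3, 3) -> finishes; pool += (0, 4, 1, 1) = (1, 6, 4, 4)
  proc-B needs (0, 5, 2, 2) <= (1, 6, 4, 4) -> finishes; pool += (1, 1, 1, 2) = (2, 7, 5, 6)
  proc-I needs (1, 3, 3, 5) <= (2, 7, 5, 6) -> finishes; pool += (0, 1, 1, 0) = (2, 8, 6, 6)
  proc-E needs (0, 2, 2, 6) <= (2, 8, 6, 6) -> finishes; pool += (1, 1, 1, 1) = (3, 9, 7, 7)
  proc-D needs (0, 2, 4, 1) <= (3, 9, 7, 7) -> finishes; pool += (0, 0, 2, 2) = (3, 9, 9, 9)
  proc-H needs (1, 2, 3, 2) <= (3, 9, 9, 9) -> finishes; pool += (0, 1, 0, 0) = (3, 10, 9, 9)


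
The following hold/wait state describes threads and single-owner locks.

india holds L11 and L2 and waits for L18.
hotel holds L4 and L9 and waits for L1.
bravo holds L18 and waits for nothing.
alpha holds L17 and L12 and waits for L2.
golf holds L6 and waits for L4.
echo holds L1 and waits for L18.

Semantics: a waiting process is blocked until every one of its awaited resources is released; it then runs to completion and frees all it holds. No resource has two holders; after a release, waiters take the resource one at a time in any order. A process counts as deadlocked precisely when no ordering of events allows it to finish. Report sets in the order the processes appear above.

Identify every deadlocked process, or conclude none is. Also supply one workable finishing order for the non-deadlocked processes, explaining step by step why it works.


No process is deadlocked.
Key observation: there is no circular wait here — follow any chain and it reaches a process that is free to run now.
One completion order for the rest: bravo, india, alpha, echo, hotel, golf.
Verifying each step:
  bravo waits on nothing -> runs at once and releases L18
  india waits on L18 — all released -> runs and releases L11 and L2
  alpha waits on L2 — all released -> runs and releases L17 and L12
  echo waits on L18 — all released -> runs and releases L1
  hotel waits on L1 — all released -> runs and releases L4 and L9
  golf waits on L4 — all released -> runs and releases L6
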